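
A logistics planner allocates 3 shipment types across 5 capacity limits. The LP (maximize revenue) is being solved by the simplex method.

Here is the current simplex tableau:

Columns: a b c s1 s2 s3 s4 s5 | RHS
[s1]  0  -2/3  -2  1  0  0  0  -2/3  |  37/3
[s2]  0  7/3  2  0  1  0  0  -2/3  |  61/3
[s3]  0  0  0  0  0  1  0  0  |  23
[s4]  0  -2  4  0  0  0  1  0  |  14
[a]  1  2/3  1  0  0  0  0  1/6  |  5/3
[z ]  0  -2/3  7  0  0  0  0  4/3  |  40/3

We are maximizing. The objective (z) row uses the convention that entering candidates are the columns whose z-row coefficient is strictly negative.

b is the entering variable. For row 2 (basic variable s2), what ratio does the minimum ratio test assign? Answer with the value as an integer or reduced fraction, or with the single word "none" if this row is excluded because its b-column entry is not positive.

Ratio = RHS / (b entry) = (61/3) / (7/3) = 61/7.

61/7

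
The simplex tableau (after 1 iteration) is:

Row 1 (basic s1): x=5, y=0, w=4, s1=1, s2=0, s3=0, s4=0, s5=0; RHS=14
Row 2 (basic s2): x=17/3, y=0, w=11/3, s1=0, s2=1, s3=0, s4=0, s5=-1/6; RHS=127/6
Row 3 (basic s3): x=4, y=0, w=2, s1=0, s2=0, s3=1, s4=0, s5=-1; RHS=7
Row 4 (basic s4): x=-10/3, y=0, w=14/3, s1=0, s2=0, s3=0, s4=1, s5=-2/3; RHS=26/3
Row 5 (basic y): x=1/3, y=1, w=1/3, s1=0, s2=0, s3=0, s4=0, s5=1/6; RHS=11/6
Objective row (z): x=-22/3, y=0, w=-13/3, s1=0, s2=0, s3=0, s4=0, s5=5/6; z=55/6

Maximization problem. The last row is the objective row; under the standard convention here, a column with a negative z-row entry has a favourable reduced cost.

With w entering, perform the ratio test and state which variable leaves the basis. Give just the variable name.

Ratios: row 1 (s1): 14/4 = 7/2; row 2 (s2): (127/6)/(11/3) = 127/22; row 3 (s3): 7/2 = 7/2; row 4 (s4): (26/3)/(14/3) = 13/7; row 5 (y): (11/6)/(1/3) = 11/2.
Minimum ratio 13/7 is in the s4 row, so s4 leaves.

s4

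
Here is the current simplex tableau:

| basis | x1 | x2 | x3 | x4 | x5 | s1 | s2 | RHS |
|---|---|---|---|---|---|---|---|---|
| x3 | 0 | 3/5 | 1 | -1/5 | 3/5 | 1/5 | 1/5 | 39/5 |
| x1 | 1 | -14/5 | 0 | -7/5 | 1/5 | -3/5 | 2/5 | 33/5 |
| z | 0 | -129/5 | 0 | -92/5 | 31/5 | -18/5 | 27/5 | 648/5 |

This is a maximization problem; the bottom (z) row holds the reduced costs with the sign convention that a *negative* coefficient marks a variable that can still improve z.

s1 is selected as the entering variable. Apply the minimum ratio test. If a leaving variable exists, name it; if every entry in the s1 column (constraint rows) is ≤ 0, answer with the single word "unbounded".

x3

Ratios: row 1 (x3): (39/5)/(1/5) = 39; row 2 (x1): entry -3/5 ≤ 0, skip.
Minimum ratio is in the x3 row, so x3 leaves.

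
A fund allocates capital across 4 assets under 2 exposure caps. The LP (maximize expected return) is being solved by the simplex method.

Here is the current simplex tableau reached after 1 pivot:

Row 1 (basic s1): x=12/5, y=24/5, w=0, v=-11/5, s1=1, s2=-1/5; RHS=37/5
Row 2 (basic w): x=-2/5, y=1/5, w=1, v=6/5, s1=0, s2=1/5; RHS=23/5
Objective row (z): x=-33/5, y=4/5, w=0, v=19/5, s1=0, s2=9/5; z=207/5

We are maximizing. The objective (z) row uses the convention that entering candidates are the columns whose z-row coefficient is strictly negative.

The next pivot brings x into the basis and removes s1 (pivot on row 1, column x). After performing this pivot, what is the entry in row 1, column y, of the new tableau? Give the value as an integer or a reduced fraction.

2

Pivot element is row 1, column x: 12/5.
Normalize row 1: new (row 1, y) = (24/5)/(12/5) = 2.
Row 1 is the pivot row, so the entry is 2.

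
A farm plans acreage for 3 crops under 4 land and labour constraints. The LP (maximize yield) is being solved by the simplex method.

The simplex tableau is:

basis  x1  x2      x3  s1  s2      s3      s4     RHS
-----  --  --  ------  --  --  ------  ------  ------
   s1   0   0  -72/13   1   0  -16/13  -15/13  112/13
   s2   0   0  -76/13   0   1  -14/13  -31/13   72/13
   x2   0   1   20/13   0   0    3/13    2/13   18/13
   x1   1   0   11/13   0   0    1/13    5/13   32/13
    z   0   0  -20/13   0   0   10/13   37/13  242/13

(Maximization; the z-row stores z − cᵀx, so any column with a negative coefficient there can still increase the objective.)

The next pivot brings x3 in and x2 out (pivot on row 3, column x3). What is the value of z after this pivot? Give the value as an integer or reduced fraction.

Minimum ratio for x3: (18/13)/(20/13) = 9/10.
z changes by −(z-row coeff of x3)·ratio = −(-20/13)·(9/10) = 18/13.
New z = 242/13 + (18/13) = 20.

20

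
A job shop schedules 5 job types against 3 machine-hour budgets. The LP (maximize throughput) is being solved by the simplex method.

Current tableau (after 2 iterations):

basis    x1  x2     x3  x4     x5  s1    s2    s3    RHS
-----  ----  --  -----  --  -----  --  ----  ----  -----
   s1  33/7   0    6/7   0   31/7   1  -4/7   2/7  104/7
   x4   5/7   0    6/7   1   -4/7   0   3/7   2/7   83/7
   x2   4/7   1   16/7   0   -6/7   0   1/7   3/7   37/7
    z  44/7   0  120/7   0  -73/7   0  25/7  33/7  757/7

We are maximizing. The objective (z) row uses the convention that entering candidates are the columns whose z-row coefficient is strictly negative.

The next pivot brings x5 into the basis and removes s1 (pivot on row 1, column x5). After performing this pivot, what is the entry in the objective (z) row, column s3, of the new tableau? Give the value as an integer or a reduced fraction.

Pivot element is row 1, column x5: 31/7.
Normalize row 1: new (row 1, s3) = (2/7)/(31/7) = 2/31.
z-row ← z-row − (-73/7)·(new row 1): 33/7 − (-73/7)·(2/31) = 167/31.

167/31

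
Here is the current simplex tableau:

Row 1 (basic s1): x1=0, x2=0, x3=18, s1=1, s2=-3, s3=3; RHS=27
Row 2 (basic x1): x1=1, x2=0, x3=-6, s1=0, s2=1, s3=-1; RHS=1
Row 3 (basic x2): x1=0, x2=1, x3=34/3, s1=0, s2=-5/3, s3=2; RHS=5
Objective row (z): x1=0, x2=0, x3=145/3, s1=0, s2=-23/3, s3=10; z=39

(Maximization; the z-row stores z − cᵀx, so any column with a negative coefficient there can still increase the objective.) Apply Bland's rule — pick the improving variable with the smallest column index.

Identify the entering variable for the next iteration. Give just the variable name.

Objective-row coefficients: x1: 0, x2: 0, x3: 145/3, s1: 0, s2: -23/3, s3: 10.
Improving columns: s2. Bland's rule picks the smallest column index → s2.

s2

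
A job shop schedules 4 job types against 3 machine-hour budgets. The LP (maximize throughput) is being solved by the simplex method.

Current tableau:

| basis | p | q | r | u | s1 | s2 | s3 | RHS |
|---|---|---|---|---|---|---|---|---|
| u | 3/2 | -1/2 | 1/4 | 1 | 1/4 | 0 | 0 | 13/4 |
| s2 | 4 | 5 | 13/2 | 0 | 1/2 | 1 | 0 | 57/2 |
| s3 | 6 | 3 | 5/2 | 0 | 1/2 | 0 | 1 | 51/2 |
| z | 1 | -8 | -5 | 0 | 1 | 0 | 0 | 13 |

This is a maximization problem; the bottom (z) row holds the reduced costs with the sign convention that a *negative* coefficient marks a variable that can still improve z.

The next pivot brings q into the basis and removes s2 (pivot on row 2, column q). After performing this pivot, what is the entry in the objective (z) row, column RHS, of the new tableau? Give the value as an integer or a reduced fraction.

293/5

Pivot element is row 2, column q: 5.
Normalize row 2: new (row 2, RHS) = (57/2)/5 = 57/10.
z-row ← z-row − (-8)·(new row 2): 13 − (-8)·(57/10) = 293/5.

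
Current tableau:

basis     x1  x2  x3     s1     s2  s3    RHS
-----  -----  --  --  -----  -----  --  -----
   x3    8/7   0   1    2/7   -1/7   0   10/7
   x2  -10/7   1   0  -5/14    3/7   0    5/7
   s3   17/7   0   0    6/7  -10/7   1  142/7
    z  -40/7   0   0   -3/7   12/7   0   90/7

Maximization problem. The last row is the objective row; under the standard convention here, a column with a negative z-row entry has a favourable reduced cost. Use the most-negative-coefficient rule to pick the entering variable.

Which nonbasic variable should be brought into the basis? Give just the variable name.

x1

Objective-row coefficients: x1: -40/7, x2: 0, x3: 0, s1: -3/7, s2: 12/7, s3: 0.
The most negative is -40/7 in column x1, so x1 enters.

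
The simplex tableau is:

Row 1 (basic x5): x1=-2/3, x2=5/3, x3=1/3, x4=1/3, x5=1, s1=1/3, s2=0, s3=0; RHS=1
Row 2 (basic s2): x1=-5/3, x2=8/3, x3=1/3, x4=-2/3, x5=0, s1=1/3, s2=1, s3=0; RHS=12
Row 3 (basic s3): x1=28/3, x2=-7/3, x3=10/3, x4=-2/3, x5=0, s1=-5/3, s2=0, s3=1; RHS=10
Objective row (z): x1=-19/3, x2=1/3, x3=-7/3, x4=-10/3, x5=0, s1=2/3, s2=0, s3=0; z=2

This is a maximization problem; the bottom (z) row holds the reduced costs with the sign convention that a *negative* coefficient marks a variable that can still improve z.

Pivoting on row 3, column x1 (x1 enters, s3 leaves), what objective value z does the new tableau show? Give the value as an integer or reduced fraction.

Minimum ratio for x1: 10/(28/3) = 15/14.
z changes by −(z-row coeff of x1)·ratio = −(-19/3)·(15/14) = 95/14.
New z = 2 + (95/14) = 123/14.

123/14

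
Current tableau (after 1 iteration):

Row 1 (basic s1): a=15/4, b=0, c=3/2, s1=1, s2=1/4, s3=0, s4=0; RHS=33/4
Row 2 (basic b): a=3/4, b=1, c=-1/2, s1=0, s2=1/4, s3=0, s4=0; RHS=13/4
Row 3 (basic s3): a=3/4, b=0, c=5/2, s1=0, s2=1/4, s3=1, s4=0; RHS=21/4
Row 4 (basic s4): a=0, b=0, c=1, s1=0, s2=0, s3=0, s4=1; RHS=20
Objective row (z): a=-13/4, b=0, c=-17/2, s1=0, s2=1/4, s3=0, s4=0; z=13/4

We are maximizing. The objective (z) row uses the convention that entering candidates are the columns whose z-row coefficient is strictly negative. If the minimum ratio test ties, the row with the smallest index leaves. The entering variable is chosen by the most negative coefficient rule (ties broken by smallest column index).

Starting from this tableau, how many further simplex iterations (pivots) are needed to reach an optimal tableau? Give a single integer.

2

pivot: c in, s3 out → z = 211/10
pivot: a in, s1 out → z = 244/11
No improving column remains; optimal.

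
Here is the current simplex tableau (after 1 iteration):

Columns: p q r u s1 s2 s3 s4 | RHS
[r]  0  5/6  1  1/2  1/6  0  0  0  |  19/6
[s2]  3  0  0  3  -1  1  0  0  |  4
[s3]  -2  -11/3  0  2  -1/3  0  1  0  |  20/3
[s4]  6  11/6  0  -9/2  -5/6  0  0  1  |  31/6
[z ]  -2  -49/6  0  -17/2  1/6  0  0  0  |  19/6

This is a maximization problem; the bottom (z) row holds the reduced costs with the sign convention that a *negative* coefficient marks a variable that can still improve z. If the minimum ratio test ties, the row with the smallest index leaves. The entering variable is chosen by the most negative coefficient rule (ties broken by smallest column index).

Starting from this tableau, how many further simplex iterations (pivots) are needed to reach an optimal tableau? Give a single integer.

pivot: u in, s2 out → z = 29/2
pivot: q in, r out → z = 39
No improving column remains; optimal.

2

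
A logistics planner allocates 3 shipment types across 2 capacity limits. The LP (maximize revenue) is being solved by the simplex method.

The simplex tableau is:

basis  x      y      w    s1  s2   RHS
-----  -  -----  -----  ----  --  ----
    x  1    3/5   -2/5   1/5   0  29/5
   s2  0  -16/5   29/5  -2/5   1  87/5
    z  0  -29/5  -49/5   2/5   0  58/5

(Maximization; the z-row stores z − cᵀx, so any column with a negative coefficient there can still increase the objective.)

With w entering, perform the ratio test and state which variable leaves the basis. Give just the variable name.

Ratios: row 1 (x): entry -2/5 ≤ 0, skip; row 2 (s2): (87/5)/(29/5) = 3.
Minimum ratio 3 is in the s2 row, so s2 leaves.

s2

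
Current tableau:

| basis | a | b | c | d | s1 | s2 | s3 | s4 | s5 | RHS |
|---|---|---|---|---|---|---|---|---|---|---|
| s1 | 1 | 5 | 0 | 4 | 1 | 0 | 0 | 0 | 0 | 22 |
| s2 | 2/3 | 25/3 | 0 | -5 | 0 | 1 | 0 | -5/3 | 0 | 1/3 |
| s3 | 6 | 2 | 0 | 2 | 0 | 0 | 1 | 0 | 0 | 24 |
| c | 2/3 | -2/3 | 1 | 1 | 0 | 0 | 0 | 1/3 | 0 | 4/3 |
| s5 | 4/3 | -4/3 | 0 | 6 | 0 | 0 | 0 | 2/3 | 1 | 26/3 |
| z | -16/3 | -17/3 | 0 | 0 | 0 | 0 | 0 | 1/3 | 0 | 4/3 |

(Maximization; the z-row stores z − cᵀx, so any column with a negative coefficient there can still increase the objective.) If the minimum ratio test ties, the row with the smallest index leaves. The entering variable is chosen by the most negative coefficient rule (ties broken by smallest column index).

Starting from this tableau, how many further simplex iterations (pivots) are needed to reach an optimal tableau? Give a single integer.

3

pivot: b in, s2 out → z = 39/25
pivot: a in, b out → z = 4
pivot: d in, c out → z = 32/3
No improving column remains; optimal.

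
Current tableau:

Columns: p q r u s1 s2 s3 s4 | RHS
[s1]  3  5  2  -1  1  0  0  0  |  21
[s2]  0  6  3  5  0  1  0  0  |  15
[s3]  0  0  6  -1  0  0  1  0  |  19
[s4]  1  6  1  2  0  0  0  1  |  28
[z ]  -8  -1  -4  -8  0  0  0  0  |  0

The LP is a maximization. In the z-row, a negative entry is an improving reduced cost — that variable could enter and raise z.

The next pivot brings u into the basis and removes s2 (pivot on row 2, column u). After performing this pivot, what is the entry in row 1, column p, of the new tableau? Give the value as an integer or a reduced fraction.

3

Pivot element is row 2, column u: 5.
Normalize row 2: new (row 2, p) = 0/5 = 0.
row 1 ← row 1 − (-1)·(new row 2): 3 − (-1)·0 = 3.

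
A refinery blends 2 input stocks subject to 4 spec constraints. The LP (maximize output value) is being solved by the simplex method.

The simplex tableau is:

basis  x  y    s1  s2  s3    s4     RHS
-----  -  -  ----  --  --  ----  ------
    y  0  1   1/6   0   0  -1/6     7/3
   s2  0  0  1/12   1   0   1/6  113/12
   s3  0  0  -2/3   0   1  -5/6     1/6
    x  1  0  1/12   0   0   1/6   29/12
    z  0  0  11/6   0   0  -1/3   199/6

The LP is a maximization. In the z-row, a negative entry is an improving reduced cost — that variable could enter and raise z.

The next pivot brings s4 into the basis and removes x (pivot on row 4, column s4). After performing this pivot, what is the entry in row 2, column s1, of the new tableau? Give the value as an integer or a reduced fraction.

0

Pivot element is row 4, column s4: 1/6.
Normalize row 4: new (row 4, s1) = (1/12)/(1/6) = 1/2.
row 2 ← row 2 − (1/6)·(new row 4): 1/12 − (1/6)·(1/2) = 0.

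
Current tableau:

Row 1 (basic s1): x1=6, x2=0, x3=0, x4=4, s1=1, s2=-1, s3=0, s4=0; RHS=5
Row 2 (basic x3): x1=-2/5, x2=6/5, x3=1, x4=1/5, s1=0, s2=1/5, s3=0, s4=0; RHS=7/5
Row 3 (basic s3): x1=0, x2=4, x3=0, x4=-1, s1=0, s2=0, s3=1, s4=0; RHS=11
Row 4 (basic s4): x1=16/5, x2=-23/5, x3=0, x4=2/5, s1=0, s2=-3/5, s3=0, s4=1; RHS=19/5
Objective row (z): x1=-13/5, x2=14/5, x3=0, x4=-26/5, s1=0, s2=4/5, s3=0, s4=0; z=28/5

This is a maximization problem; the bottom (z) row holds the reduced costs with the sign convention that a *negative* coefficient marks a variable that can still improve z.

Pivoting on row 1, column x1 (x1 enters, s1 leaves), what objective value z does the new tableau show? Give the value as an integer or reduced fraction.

Minimum ratio for x1: 5/6 = 5/6.
z changes by −(z-row coeff of x1)·ratio = −(-13/5)·(5/6) = 13/6.
New z = 28/5 + (13/6) = 233/30.

233/30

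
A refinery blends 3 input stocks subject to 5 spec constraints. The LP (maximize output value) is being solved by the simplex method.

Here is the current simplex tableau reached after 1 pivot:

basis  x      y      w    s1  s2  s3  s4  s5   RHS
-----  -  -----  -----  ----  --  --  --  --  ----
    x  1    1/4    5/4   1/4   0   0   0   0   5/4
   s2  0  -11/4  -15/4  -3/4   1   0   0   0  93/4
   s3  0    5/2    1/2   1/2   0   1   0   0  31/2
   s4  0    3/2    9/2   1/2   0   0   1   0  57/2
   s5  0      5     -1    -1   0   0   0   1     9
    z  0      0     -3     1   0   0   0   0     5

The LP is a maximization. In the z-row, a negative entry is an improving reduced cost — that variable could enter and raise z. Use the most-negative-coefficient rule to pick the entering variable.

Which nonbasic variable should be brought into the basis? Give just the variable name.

w

Objective-row coefficients: x: 0, y: 0, w: -3, s1: 1, s2: 0, s3: 0, s4: 0, s5: 0.
The most negative is -3 in column w, so w enters.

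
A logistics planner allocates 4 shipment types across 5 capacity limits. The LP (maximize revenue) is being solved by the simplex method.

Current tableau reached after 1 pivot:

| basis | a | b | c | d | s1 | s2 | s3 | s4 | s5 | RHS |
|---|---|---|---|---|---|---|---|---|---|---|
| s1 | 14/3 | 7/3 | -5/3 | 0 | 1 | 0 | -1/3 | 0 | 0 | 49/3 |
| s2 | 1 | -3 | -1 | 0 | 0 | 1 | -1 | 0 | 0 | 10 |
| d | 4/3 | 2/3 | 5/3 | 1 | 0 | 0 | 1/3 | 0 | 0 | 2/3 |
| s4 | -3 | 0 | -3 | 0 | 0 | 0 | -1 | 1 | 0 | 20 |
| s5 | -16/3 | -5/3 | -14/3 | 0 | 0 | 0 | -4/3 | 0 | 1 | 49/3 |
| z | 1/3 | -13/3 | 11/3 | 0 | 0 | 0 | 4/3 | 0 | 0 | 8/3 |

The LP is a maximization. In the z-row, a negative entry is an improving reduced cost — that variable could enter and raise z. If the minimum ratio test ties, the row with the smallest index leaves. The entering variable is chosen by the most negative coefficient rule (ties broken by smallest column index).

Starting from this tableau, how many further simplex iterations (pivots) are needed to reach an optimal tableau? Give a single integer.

pivot: b in, d out → z = 7
No improving column remains; optimal.

1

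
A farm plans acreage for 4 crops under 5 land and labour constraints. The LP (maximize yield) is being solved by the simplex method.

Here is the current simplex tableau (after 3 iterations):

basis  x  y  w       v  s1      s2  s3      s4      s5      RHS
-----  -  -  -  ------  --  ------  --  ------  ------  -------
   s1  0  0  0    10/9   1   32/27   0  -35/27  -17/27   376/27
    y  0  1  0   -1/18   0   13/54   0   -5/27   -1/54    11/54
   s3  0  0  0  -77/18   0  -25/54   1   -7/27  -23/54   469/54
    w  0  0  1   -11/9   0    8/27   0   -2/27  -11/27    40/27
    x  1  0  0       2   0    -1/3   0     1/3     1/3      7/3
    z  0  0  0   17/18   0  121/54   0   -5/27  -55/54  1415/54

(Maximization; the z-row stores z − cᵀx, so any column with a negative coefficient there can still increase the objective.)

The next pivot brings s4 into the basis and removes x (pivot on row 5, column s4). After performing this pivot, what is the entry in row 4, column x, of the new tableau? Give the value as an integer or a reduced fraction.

2/9

Pivot element is row 5, column s4: 1/3.
Normalize row 5: new (row 5, x) = 1/(1/3) = 3.
row 4 ← row 4 − (-2/27)·(new row 5): 0 − (-2/27)·3 = 2/9.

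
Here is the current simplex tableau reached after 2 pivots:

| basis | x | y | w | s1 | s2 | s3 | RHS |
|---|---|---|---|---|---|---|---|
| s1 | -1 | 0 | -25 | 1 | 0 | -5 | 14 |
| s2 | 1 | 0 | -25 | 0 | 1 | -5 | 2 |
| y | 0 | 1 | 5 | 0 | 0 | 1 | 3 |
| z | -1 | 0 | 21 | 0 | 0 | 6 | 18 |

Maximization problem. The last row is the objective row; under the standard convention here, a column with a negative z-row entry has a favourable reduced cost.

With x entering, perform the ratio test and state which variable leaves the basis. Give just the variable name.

Ratios: row 1 (s1): entry -1 ≤ 0, skip; row 2 (s2): 2/1 = 2; row 3 (y): entry 0 ≤ 0, skip.
Minimum ratio 2 is in the s2 row, so s2 leaves.

s2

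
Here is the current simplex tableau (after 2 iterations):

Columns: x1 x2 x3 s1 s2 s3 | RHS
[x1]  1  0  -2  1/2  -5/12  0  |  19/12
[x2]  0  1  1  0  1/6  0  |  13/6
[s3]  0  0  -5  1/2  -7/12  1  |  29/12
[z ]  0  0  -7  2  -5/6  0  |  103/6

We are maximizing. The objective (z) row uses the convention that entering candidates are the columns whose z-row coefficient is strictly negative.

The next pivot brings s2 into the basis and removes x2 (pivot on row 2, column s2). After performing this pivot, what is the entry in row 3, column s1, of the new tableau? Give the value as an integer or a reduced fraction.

Pivot element is row 2, column s2: 1/6.
Normalize row 2: new (row 2, s1) = 0/(1/6) = 0.
row 3 ← row 3 − (-7/12)·(new row 2): 1/2 − (-7/12)·0 = 1/2.

1/2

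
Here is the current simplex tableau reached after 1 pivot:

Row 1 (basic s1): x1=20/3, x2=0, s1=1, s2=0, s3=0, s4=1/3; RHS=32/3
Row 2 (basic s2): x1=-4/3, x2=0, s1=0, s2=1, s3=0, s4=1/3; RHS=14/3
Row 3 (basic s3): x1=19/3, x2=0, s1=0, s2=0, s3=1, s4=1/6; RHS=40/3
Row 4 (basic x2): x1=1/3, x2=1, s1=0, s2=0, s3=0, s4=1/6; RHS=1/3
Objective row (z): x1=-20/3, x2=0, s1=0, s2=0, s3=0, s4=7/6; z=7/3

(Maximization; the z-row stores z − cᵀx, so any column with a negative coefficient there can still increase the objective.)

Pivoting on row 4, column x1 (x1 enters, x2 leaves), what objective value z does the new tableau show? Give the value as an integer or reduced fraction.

Minimum ratio for x1: (1/3)/(1/3) = 1.
z changes by −(z-row coeff of x1)·ratio = −(-20/3)·1 = 20/3.
New z = 7/3 + (20/3) = 9.

9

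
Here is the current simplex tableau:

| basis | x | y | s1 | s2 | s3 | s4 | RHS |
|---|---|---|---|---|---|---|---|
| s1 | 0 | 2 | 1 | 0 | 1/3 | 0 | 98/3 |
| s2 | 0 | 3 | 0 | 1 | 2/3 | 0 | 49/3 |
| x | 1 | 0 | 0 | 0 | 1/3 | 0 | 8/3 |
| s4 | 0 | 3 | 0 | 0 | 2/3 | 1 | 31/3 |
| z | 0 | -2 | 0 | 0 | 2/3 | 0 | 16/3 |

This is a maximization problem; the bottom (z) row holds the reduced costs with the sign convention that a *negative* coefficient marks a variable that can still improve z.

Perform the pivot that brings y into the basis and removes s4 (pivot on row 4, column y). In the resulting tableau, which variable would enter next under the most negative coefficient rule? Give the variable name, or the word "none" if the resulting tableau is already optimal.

Pivot element 3. New z-row = old z-row − (-2)·(row 4/3).
Updated z-row coefficients: x: 0, y: 0, s1: 0, s2: 0, s3: 10/9, s4: 2/3.
No coefficient is strictly negative; the tableau after this pivot is optimal.

none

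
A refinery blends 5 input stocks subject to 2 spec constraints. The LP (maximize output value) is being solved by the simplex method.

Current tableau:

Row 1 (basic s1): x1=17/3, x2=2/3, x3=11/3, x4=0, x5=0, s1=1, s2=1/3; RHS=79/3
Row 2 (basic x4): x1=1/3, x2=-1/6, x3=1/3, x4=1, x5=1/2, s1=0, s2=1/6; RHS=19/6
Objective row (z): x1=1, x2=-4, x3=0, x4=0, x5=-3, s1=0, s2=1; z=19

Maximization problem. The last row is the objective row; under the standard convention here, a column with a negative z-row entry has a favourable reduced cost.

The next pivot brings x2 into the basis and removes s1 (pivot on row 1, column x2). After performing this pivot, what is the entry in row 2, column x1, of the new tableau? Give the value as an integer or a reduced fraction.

Pivot element is row 1, column x2: 2/3.
Normalize row 1: new (row 1, x1) = (17/3)/(2/3) = 17/2.
row 2 ← row 2 − (-1/6)·(new row 1): 1/3 − (-1/6)·(17/2) = 7/4.

7/4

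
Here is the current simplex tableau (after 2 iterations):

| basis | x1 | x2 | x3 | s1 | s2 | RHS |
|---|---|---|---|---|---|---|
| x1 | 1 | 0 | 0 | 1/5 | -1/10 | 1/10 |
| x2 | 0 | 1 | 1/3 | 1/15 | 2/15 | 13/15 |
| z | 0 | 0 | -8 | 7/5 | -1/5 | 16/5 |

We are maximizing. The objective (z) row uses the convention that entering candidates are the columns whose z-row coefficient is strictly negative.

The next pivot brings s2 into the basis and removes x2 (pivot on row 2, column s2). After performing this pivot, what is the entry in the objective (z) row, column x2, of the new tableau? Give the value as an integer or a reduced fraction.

Pivot element is row 2, column s2: 2/15.
Normalize row 2: new (row 2, x2) = 1/(2/15) = 15/2.
z-row ← z-row − (-1/5)·(new row 2): 0 − (-1/5)·(15/2) = 3/2.

3/2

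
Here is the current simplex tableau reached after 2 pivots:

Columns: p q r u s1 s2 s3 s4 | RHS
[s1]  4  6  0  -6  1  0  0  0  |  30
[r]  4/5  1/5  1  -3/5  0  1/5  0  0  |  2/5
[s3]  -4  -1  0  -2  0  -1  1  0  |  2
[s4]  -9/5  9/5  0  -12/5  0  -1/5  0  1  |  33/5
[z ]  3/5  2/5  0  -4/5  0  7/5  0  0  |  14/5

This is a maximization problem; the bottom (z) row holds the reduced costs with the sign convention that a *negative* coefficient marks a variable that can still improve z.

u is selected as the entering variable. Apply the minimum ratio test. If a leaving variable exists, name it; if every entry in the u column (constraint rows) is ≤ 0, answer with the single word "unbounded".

unbounded

u-column entries: row 1: -6, row 2: -3/5, row 3: -2, row 4: -12/5. All ≤ 0, so u can increase without bound; the LP is unbounded in this direction.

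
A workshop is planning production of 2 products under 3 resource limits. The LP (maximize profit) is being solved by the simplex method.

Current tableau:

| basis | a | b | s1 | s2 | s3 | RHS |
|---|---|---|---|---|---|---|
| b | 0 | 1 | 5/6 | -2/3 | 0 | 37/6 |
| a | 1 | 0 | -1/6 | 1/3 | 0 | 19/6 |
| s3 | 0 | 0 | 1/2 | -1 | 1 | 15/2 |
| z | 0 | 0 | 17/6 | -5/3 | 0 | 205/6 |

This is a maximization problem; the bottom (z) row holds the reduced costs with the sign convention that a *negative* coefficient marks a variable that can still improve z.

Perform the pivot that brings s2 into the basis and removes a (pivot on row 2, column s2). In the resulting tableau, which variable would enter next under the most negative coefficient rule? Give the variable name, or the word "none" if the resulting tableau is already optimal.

Pivot element 1/3. New z-row = old z-row − (-5/3)·(row 2/(1/3)).
Updated z-row coefficients: a: 5, b: 0, s1: 2, s2: 0, s3: 0.
No coefficient is strictly negative; the tableau after this pivot is optimal.

none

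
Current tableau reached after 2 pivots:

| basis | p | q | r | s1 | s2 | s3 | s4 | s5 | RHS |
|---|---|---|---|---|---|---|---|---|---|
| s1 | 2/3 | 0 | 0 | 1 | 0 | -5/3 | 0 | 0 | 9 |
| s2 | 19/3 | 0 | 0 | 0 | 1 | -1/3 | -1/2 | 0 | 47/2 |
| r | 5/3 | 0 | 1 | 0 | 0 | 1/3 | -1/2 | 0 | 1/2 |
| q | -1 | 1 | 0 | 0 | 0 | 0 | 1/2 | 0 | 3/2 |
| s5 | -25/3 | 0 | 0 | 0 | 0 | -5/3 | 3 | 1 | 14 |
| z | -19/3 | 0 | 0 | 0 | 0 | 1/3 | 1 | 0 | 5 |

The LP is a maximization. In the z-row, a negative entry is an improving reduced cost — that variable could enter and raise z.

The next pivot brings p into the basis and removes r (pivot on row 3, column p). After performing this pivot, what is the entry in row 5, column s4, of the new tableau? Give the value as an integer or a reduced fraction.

Pivot element is row 3, column p: 5/3.
Normalize row 3: new (row 3, s4) = (-1/2)/(5/3) = -3/10.
row 5 ← row 5 − (-25/3)·(new row 3): 3 − (-25/3)·(-3/10) = 1/2.

1/2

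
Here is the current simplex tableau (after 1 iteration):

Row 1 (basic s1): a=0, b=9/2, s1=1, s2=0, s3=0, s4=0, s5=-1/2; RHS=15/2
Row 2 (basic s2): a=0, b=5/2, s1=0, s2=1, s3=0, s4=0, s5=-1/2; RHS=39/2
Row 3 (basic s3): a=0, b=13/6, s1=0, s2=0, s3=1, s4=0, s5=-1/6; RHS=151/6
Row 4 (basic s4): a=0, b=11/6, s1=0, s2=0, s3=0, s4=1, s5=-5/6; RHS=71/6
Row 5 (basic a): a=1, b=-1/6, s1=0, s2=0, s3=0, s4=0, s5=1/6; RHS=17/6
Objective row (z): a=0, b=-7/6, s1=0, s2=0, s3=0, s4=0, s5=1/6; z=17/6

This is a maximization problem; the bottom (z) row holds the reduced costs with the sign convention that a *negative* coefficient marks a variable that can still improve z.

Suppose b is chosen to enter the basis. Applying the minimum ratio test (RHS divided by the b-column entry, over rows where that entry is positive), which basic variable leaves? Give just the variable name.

s1

Ratios: row 1 (s1): (15/2)/(9/2) = 5/3; row 2 (s2): (39/2)/(5/2) = 39/5; row 3 (s3): (151/6)/(13/6) = 151/13; row 4 (s4): (71/6)/(11/6) = 71/11; row 5 (a): entry -1/6 ≤ 0, skip.
Minimum ratio 5/3 is in the s1 row, so s1 leaves.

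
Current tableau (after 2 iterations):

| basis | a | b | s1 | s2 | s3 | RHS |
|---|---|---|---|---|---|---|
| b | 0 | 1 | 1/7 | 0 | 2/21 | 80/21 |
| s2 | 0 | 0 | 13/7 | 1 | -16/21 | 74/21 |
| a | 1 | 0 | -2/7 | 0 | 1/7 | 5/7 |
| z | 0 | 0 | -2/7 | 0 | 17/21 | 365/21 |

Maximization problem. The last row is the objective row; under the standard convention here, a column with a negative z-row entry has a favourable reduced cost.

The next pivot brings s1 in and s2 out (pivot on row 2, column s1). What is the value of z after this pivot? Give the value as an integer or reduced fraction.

Minimum ratio for s1: (74/21)/(13/7) = 74/39.
z changes by −(z-row coeff of s1)·ratio = −(-2/7)·(74/39) = 148/273.
New z = 365/21 + (148/273) = 233/13.

233/13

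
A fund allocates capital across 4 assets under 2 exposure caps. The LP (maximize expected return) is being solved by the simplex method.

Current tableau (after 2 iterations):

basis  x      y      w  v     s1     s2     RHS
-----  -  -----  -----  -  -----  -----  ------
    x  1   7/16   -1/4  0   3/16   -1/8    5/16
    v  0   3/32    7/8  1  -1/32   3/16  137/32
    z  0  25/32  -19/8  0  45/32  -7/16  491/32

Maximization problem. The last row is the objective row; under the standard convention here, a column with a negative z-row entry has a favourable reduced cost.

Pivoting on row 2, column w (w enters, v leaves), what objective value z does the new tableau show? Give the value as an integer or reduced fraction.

Minimum ratio for w: (137/32)/(7/8) = 137/28.
z changes by −(z-row coeff of w)·ratio = −(-19/8)·(137/28) = 2603/224.
New z = 491/32 + (2603/224) = 755/28.

755/28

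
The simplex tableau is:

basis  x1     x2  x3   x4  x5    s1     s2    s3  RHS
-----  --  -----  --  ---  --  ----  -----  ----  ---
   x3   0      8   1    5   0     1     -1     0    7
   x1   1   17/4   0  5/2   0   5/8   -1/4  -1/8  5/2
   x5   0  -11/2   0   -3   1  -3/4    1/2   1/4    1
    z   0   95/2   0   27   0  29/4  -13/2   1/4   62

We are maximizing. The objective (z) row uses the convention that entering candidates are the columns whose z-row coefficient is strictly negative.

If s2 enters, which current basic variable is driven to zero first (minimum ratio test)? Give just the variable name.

x5

Ratios: row 1 (x3): entry -1 ≤ 0, skip; row 2 (x1): entry -1/4 ≤ 0, skip; row 3 (x5): 1/(1/2) = 2.
Minimum ratio 2 is in the x5 row, so x5 leaves.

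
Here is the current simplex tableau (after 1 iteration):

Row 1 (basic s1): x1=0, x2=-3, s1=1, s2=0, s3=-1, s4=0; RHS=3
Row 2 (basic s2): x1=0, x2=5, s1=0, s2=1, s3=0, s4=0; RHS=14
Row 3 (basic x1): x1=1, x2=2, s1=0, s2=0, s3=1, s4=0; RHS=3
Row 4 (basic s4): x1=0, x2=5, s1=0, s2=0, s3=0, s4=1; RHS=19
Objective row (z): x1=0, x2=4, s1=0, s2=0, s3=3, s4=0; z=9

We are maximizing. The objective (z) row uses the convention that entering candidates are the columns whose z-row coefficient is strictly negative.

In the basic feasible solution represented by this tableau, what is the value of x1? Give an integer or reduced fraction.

3

x1 is basic (row 3); its value is the RHS of that row: 3.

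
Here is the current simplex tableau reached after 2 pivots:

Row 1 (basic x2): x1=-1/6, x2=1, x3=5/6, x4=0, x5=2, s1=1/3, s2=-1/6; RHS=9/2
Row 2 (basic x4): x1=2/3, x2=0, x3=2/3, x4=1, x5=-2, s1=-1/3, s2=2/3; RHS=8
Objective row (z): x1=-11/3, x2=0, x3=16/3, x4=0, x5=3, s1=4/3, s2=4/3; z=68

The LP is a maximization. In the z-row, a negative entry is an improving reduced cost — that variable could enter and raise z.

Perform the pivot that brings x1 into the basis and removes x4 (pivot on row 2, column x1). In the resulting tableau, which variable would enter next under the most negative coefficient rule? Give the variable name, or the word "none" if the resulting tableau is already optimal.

x5

Pivot element 2/3. New z-row = old z-row − (-11/3)·(row 2/(2/3)).
Updated z-row coefficients: x1: 0, x2: 0, x3: 9, x4: 11/2, x5: -8, s1: -1/2, s2: 5.
The most negative is -8 in column x5, so x5 would enter next.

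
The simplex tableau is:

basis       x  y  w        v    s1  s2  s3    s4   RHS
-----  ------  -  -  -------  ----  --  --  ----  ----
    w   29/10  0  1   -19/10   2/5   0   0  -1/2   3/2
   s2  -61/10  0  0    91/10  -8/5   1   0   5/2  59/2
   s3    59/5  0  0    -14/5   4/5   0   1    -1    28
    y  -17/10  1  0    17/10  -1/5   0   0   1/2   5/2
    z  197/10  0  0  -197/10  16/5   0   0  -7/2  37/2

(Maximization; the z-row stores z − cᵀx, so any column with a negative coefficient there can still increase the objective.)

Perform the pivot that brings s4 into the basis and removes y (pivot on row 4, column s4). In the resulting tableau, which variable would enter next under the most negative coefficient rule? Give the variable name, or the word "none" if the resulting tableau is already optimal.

Pivot element 1/2. New z-row = old z-row − (-7/2)·(row 4/(1/2)).
Updated z-row coefficients: x: 39/5, y: 7, w: 0, v: -39/5, s1: 9/5, s2: 0, s3: 0, s4: 0.
The most negative is -39/5 in column v, so v would enter next.

v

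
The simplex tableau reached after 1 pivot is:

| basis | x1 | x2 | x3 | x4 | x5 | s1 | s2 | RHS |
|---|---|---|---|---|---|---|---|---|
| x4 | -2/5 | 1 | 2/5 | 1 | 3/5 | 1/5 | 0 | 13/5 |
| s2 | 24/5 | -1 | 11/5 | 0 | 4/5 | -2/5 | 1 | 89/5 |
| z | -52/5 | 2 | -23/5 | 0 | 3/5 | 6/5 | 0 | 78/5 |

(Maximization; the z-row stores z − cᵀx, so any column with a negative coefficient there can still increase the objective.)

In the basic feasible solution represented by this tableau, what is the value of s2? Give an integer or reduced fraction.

s2 is basic (row 2); its value is the RHS of that row: 89/5.

89/5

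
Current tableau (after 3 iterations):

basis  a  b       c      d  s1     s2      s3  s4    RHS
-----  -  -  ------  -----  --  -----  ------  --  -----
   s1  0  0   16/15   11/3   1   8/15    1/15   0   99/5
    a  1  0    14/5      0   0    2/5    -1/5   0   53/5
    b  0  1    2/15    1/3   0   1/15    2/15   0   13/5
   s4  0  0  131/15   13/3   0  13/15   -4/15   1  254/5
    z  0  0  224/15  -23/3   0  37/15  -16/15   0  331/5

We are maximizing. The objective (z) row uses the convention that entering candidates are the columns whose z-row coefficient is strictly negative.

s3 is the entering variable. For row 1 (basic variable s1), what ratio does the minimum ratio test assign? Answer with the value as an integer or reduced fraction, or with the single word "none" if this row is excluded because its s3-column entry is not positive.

Ratio = RHS / (s3 entry) = (99/5) / (1/15) = 297.

297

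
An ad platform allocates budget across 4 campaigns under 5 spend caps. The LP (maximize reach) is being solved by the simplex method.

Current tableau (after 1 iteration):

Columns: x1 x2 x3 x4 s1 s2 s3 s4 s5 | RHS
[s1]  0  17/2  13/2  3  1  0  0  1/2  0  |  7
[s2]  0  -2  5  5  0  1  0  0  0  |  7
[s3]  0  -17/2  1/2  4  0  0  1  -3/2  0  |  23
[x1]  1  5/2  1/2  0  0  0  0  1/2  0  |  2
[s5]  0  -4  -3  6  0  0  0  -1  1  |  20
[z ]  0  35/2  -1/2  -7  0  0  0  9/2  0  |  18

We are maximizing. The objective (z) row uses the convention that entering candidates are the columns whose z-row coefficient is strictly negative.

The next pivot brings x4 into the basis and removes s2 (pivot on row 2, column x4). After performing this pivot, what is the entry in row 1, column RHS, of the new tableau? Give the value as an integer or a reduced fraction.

14/5

Pivot element is row 2, column x4: 5.
Normalize row 2: new (row 2, RHS) = 7/5 = 7/5.
row 1 ← row 1 − 3·(new row 2): 7 − 3·(7/5) = 14/5.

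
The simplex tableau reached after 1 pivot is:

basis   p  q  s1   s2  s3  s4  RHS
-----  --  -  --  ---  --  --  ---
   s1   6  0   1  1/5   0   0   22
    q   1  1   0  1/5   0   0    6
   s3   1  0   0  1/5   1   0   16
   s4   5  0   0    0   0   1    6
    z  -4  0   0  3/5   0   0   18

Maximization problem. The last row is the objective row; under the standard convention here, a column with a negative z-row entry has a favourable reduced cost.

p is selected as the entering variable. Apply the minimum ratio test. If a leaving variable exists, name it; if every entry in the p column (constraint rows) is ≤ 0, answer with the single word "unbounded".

s4

Ratios: row 1 (s1): 22/6 = 11/3; row 2 (q): 6/1 = 6; row 3 (s3): 16/1 = 16; row 4 (s4): 6/5 = 6/5.
Minimum ratio is in the s4 row, so s4 leaves.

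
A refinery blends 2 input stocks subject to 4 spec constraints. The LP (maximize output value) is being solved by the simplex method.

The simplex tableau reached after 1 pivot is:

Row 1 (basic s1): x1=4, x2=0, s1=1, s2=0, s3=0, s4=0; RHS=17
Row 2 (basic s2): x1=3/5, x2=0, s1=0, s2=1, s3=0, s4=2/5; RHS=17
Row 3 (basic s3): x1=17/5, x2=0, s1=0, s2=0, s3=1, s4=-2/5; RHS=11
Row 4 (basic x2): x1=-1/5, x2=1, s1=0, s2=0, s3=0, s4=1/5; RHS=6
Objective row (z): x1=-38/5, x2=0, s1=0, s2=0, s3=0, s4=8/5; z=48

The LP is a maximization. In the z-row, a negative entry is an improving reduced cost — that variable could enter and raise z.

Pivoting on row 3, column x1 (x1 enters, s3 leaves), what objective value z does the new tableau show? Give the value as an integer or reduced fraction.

Minimum ratio for x1: 11/(17/5) = 55/17.
z changes by −(z-row coeff of x1)·ratio = −(-38/5)·(55/17) = 418/17.
New z = 48 + (418/17) = 1234/17.

1234/17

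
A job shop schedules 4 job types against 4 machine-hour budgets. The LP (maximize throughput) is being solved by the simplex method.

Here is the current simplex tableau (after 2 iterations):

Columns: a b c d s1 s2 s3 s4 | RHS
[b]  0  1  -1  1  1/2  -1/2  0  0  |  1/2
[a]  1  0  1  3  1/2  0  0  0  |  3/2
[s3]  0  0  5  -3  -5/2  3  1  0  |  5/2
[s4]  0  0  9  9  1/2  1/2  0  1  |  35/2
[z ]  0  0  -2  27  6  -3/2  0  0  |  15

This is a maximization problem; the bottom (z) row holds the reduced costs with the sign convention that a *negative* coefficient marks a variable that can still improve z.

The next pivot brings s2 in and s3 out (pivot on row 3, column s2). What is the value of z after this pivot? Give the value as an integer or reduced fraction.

65/4

Minimum ratio for s2: (5/2)/3 = 5/6.
z changes by −(z-row coeff of s2)·ratio = −(-3/2)·(5/6) = 5/4.
New z = 15 + (5/4) = 65/4.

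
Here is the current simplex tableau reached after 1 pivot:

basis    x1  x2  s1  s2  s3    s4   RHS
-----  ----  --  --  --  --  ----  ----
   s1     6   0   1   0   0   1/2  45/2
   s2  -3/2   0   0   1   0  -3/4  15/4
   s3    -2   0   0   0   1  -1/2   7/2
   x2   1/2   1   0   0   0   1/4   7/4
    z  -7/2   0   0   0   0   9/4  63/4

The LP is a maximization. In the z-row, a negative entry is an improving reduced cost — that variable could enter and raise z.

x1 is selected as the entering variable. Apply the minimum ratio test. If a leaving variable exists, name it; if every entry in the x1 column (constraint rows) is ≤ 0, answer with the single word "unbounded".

Ratios: row 1 (s1): (45/2)/6 = 15/4; row 2 (s2): entry -3/2 ≤ 0, skip; row 3 (s3): entry -2 ≤ 0, skip; row 4 (x2): (7/4)/(1/2) = 7/2.
Minimum ratio is in the x2 row, so x2 leaves.

x2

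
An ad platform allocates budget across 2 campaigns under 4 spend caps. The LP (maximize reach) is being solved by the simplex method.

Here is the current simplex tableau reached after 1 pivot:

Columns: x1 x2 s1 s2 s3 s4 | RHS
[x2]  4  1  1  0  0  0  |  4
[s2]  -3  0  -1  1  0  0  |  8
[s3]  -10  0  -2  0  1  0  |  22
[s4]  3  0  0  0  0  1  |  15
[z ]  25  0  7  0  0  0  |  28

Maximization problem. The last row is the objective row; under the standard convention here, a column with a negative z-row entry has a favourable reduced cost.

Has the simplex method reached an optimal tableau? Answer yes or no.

No objective-row coefficient is strictly negative, so no entering variable exists; the tableau is optimal.

yes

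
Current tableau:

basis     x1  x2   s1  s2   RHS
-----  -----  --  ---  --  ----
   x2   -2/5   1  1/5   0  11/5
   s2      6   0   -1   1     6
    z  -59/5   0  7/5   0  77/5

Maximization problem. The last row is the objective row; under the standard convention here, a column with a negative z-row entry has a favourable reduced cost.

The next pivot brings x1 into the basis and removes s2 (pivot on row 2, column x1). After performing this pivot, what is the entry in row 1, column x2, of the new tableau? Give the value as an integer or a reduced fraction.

1

Pivot element is row 2, column x1: 6.
Normalize row 2: new (row 2, x2) = 0/6 = 0.
row 1 ← row 1 − (-2/5)·(new row 2): 1 − (-2/5)·0 = 1.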